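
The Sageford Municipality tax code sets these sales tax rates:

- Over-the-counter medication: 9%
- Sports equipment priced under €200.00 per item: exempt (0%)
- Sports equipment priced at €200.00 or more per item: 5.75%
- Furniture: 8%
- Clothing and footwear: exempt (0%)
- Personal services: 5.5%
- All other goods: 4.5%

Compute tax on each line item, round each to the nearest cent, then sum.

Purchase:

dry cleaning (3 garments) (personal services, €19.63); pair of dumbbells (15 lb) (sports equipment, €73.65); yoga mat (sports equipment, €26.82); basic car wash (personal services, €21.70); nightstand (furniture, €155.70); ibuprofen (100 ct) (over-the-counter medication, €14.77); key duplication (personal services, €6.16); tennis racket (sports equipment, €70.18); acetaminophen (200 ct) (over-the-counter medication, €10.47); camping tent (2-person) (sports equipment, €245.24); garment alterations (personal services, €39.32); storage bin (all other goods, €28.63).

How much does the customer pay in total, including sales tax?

Dry cleaning (3 garments) €19.63: personal services → 5.5% → €1.08
Pair of dumbbells (15 lb) €73.65: sports equipment, under €200.00 → 0% → €0.00
Yoga mat €26.82: sports equipment, under €200.00 → 0% → €0.00
Basic car wash €21.70: personal services → 5.5% → €1.19
Nightstand €155.70: furniture → 8% → €12.46
Ibuprofen (100 ct) €14.77: over-the-counter medication → 9% → €1.33
Key duplication €6.16: personal services → 5.5% → €0.34
Tennis racket €70.18: sports equipment, under €200.00 → 0% → €0.00
Acetaminophen (200 ct) €10.47: over-the-counter medication → 9% → €0.94
Camping tent (2-person) €245.24: sports equipment, €200.00 or more → 5.75% → €14.10
Garment alterations €39.32: personal services → 5.5% → €2.16
Storage bin €28.63: all other goods → 4.5% → €1.29
Subtotal = €712.27; tax = €34.89; total due = €747.16

€747.16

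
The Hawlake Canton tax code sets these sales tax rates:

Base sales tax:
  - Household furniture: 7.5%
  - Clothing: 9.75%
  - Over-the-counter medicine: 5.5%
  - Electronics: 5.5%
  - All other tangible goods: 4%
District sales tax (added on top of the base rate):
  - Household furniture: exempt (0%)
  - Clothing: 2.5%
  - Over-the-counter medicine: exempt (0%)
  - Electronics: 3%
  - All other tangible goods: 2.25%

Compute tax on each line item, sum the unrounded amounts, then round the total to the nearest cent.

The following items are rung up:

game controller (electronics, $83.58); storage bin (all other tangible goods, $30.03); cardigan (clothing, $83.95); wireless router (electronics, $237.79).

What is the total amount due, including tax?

Game controller $83.58: electronics → 5.5% + 3% district = 8.5% → $7.1043
Storage bin $30.03: all other tangible goods → 4% + 2.25% district = 6.25% → $1.876875
Cardigan $83.95: clothing → 9.75% + 2.5% district = 12.25% → $10.283875
Wireless router $237.79: electronics → 5.5% + 3% district = 8.5% → $20.21215
Subtotal = $435.35; unrounded tax = $39.4772 → $39.48; total due = $474.83

$474.83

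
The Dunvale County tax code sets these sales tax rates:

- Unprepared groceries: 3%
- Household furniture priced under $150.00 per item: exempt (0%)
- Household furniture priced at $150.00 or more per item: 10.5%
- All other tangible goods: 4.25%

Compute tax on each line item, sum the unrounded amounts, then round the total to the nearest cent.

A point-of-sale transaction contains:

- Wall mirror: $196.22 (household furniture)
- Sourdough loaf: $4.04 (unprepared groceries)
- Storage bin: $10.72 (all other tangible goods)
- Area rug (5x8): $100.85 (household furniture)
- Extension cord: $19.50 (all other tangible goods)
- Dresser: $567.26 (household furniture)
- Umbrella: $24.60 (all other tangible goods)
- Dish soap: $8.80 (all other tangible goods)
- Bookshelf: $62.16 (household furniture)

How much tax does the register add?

$82.99

Wall mirror $196.22: household furniture, $150.00 or more → 10.5% → $20.6031
Sourdough loaf $4.04: unprepared groceries → 3% → $0.1212
Storage bin $10.72: all other tangible goods → 4.25% → $0.4556
Area rug (5x8) $100.85: household furniture, under $150.00 → 0% → $0.00
Extension cord $19.50: all other tangible goods → 4.25% → $0.82875
Dresser $567.26: household furniture, $150.00 or more → 10.5% → $59.5623
Umbrella $24.60: all other tangible goods → 4.25% → $1.0455
Dish soap $8.80: all other tangible goods → 4.25% → $0.374
Bookshelf $62.16: household furniture, under $150.00 → 0% → $0.00
Unrounded tax sum = $82.99045 → $82.99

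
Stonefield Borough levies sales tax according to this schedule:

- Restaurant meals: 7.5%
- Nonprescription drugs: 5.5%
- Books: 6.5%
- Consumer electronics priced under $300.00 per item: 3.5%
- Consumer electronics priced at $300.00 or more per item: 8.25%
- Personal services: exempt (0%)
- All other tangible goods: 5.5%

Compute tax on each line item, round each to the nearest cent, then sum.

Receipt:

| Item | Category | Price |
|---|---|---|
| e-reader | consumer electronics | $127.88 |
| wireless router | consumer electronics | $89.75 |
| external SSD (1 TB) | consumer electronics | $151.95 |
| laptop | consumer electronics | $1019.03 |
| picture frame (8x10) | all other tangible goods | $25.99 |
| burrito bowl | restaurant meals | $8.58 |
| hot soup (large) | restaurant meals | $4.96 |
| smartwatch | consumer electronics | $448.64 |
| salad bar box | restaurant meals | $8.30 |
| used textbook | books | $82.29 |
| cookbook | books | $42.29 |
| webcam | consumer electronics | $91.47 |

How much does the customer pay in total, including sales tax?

E-reader $127.88: consumer electronics, under $300.00 → 3.5% → $4.48
Wireless router $89.75: consumer electronics, under $300.00 → 3.5% → $3.14
External SSD (1 TB) $151.95: consumer electronics, under $300.00 → 3.5% → $5.32
Laptop $1019.03: consumer electronics, $300.00 or more → 8.25% → $84.07
Picture frame (8x10) $25.99: all other tangible goods → 5.5% → $1.43
Burrito bowl $8.58: restaurant meals → 7.5% → $0.64
Hot soup (large) $4.96: restaurant meals → 7.5% → $0.37
Smartwatch $448.64: consumer electronics, $300.00 or more → 8.25% → $37.01
Salad bar box $8.30: restaurant meals → 7.5% → $0.62
Used textbook $82.29: books → 6.5% → $5.35
Cookbook $42.29: books → 6.5% → $2.75
Webcam $91.47: consumer electronics, under $300.00 → 3.5% → $3.20
Subtotal = $2101.13; tax = $148.38; total due = $2249.51

$2249.51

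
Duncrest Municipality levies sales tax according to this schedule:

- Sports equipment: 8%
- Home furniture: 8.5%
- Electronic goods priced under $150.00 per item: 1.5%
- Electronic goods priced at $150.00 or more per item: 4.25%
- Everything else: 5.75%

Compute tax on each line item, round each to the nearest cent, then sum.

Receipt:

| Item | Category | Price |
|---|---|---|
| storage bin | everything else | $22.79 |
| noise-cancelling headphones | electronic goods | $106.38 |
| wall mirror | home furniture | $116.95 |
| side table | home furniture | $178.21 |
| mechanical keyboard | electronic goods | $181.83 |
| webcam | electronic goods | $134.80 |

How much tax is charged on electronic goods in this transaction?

$11.35

Noise-cancelling headphones $106.38: electronic goods, under $150.00 → 1.5% → $1.60
Mechanical keyboard $181.83: electronic goods, $150.00 or more → 4.25% → $7.73
Webcam $134.80: electronic goods, under $150.00 → 1.5% → $2.02
Tax on electronic goods = $1.60 + $7.73 + $2.02 = $11.35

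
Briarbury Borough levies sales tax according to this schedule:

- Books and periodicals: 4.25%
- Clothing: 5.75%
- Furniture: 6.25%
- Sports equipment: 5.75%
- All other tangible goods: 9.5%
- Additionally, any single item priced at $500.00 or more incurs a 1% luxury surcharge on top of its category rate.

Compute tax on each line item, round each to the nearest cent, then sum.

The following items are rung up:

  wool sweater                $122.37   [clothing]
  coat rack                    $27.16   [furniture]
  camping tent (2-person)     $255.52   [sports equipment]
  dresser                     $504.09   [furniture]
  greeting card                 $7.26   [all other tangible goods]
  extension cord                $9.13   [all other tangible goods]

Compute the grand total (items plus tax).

Wool sweater $122.37: clothing → 5.75% → $7.04
Coat rack $27.16: furniture → 6.25% → $1.70
Camping tent (2-person) $255.52: sports equipment → 5.75% → $14.69
Dresser $504.09: furniture → 6.25% + 1% surcharge = 7.25% → $36.55
Greeting card $7.26: all other tangible goods → 9.5% → $0.69
Extension cord $9.13: all other tangible goods → 9.5% → $0.87
Subtotal = $925.53; tax = $61.54; total due = $987.07

$987.07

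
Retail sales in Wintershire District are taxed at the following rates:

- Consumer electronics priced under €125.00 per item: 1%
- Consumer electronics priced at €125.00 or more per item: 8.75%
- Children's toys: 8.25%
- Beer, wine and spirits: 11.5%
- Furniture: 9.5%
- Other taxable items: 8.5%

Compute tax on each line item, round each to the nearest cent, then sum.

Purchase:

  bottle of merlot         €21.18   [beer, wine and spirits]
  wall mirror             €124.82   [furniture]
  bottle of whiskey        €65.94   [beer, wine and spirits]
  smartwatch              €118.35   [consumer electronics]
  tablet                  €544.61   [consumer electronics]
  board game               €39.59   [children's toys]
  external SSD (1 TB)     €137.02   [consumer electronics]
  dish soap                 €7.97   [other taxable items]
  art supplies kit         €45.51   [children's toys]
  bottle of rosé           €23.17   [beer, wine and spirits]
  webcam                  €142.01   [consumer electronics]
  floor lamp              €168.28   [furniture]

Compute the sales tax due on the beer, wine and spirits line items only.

Bottle of merlot €21.18: beer, wine and spirits → 11.5% → €2.44
Bottle of whiskey €65.94: beer, wine and spirits → 11.5% → €7.58
Bottle of rosé €23.17: beer, wine and spirits → 11.5% → €2.66
Tax on beer, wine and spirits = €2.44 + €7.58 + €2.66 = €12.68

€12.68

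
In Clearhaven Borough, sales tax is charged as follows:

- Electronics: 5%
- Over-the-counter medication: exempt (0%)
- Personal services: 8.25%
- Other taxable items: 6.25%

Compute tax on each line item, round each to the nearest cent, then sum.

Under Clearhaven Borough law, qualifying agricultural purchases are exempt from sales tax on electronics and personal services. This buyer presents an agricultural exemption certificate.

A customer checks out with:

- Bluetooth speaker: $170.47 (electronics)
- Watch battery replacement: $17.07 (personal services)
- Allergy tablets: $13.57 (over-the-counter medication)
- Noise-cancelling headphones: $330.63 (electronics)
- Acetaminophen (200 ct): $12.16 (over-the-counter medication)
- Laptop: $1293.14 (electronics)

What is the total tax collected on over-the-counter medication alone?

Allergy tablets $13.57: over-the-counter medication → 0% → $0.00
Acetaminophen (200 ct) $12.16: over-the-counter medication → 0% → $0.00
Tax on over-the-counter medication = $0.00 + $0.00 = $0.00

$0.00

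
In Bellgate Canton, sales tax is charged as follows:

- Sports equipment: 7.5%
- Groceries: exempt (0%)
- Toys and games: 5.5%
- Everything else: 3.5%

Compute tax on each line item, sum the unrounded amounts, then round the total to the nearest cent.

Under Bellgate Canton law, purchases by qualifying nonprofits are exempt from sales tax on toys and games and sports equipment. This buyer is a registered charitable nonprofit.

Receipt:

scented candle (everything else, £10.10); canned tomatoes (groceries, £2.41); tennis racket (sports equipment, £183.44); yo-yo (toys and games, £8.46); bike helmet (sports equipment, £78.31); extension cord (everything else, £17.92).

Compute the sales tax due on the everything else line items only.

Scented candle £10.10: everything else → 3.5% → £0.3535
Extension cord £17.92: everything else → 3.5% → £0.6272
Tax on everything else: unrounded sum = £0.9807 → £0.98

£0.98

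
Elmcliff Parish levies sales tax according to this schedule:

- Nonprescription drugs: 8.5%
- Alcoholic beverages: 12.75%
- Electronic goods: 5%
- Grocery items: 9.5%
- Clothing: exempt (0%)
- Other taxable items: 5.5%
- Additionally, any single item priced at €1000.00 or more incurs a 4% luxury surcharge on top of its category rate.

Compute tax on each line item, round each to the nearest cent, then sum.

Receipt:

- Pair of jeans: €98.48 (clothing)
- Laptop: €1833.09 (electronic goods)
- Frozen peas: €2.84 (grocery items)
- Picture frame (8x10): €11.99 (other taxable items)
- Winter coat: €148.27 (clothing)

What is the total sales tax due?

€165.91

Pair of jeans €98.48: clothing → 0% → €0.00
Laptop €1833.09: electronic goods → 5% + 4% surcharge = 9% → €164.98
Frozen peas €2.84: grocery items → 9.5% → €0.27
Picture frame (8x10) €11.99: other taxable items → 5.5% → €0.66
Winter coat €148.27: clothing → 0% → €0.00
Total tax = €164.98 + €0.27 + €0.66 = €165.91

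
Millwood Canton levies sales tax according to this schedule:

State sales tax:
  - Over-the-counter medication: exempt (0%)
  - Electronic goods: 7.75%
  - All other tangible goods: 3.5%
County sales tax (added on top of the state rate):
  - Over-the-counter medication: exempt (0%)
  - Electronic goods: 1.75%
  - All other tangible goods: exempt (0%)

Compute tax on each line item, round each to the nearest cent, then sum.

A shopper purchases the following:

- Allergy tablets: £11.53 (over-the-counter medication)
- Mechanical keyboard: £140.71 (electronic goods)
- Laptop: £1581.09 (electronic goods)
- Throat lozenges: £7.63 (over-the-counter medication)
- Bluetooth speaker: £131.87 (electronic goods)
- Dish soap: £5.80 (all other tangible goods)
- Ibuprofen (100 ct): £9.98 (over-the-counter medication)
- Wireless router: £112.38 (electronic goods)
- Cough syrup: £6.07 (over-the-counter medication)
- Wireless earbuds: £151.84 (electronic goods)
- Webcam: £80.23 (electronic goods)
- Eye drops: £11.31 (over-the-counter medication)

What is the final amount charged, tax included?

Allergy tablets £11.53: over-the-counter medication → 0% + 0% county = 0% → £0.00
Mechanical keyboard £140.71: electronic goods → 7.75% + 1.75% county = 9.5% → £13.37
Laptop £1581.09: electronic goods → 7.75% + 1.75% county = 9.5% → £150.20
Throat lozenges £7.63: over-the-counter medication → 0% + 0% county = 0% → £0.00
Bluetooth speaker £131.87: electronic goods → 7.75% + 1.75% county = 9.5% → £12.53
Dish soap £5.80: all other tangible goods → 3.5% + 0% county = 3.5% → £0.20
Ibuprofen (100 ct) £9.98: over-the-counter medication → 0% + 0% county = 0% → £0.00
Wireless router £112.38: electronic goods → 7.75% + 1.75% county = 9.5% → £10.68
Cough syrup £6.07: over-the-counter medication → 0% + 0% county = 0% → £0.00
Wireless earbuds £151.84: electronic goods → 7.75% + 1.75% county = 9.5% → £14.42
Webcam £80.23: electronic goods → 7.75% + 1.75% county = 9.5% → £7.62
Eye drops £11.31: over-the-counter medication → 0% + 0% county = 0% → £0.00
Subtotal = £2250.44; tax = £209.02; total due = £2459.46

£2459.46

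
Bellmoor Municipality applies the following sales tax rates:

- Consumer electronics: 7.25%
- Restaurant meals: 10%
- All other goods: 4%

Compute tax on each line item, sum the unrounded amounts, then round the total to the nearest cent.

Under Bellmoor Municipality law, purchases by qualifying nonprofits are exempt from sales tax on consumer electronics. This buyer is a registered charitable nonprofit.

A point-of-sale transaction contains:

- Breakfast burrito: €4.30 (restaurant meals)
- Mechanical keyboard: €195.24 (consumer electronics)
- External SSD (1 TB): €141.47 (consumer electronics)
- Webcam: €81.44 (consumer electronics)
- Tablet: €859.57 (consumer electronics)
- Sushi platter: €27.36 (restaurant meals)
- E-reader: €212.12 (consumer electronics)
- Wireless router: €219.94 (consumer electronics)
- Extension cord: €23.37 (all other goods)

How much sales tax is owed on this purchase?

Breakfast burrito €4.30: restaurant meals → 10% → €0.43
Mechanical keyboard €195.24: consumer electronics, buyer-exempt → 0% → €0.00
External SSD (1 TB) €141.47: consumer electronics, buyer-exempt → 0% → €0.00
Webcam €81.44: consumer electronics, buyer-exempt → 0% → €0.00
Tablet €859.57: consumer electronics, buyer-exempt → 0% → €0.00
Sushi platter €27.36: restaurant meals → 10% → €2.736
E-reader €212.12: consumer electronics, buyer-exempt → 0% → €0.00
Wireless router €219.94: consumer electronics, buyer-exempt → 0% → €0.00
Extension cord €23.37: all other goods → 4% → €0.9348
Unrounded tax sum = €4.1008 → €4.10

€4.10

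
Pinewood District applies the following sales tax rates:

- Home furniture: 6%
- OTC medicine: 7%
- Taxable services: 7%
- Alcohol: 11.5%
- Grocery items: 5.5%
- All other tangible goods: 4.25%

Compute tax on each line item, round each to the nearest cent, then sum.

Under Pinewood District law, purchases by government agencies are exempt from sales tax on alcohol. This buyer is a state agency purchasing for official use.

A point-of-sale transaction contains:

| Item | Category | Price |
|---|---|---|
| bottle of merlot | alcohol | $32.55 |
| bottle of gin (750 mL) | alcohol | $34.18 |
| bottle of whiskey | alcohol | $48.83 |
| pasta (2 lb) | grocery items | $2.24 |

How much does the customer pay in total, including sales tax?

Bottle of merlot $32.55: alcohol, buyer-exempt → 0% → $0.00
Bottle of gin (750 mL) $34.18: alcohol, buyer-exempt → 0% → $0.00
Bottle of whiskey $48.83: alcohol, buyer-exempt → 0% → $0.00
Pasta (2 lb) $2.24: grocery items → 5.5% → $0.12
Subtotal = $117.80; tax = $0.12; total due = $117.92

$117.92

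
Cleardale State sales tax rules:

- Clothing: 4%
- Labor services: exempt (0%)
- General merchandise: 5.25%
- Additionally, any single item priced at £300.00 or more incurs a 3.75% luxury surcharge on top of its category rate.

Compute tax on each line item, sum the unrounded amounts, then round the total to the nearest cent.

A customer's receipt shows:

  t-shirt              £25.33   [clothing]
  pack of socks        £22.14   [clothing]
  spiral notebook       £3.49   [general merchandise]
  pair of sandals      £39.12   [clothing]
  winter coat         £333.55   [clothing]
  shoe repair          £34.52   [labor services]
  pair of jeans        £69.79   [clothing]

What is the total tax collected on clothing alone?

T-shirt £25.33: clothing → 4% → £1.0132
Pack of socks £22.14: clothing → 4% → £0.8856
Pair of sandals £39.12: clothing → 4% → £1.5648
Winter coat £333.55: clothing → 4% + 3.75% surcharge = 7.75% → £25.850125
Pair of jeans £69.79: clothing → 4% → £2.7916
Tax on clothing: unrounded sum = £32.105325 → £32.11

£32.11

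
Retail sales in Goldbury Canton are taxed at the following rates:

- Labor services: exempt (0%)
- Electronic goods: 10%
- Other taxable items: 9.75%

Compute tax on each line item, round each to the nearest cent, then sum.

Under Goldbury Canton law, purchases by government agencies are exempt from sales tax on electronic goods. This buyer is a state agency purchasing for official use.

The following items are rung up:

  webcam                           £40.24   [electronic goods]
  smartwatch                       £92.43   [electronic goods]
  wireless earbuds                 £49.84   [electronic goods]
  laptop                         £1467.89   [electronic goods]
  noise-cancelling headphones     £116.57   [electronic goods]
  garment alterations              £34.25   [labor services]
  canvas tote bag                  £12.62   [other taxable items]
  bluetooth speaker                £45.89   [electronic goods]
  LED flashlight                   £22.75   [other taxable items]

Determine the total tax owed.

£3.45

Webcam £40.24: electronic goods, buyer-exempt → 0% → £0.00
Smartwatch £92.43: electronic goods, buyer-exempt → 0% → £0.00
Wireless earbuds £49.84: electronic goods, buyer-exempt → 0% → £0.00
Laptop £1467.89: electronic goods, buyer-exempt → 0% → £0.00
Noise-cancelling headphones £116.57: electronic goods, buyer-exempt → 0% → £0.00
Garment alterations £34.25: labor services → 0% → £0.00
Canvas tote bag £12.62: other taxable items → 9.75% → £1.23
Bluetooth speaker £45.89: electronic goods, buyer-exempt → 0% → £0.00
LED flashlight £22.75: other taxable items → 9.75% → £2.22
Total tax = £1.23 + £2.22 = £3.45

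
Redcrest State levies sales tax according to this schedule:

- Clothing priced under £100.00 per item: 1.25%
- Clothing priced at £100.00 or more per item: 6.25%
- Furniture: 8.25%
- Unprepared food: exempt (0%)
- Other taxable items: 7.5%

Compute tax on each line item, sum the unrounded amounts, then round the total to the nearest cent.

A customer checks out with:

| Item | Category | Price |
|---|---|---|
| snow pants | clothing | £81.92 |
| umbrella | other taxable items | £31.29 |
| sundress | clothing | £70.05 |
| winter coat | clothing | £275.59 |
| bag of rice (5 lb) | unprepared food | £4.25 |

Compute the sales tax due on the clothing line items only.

Snow pants £81.92: clothing, under £100.00 → 1.25% → £1.024
Sundress £70.05: clothing, under £100.00 → 1.25% → £0.875625
Winter coat £275.59: clothing, £100.00 or more → 6.25% → £17.224375
Tax on clothing: unrounded sum = £19.124 → £19.12

£19.12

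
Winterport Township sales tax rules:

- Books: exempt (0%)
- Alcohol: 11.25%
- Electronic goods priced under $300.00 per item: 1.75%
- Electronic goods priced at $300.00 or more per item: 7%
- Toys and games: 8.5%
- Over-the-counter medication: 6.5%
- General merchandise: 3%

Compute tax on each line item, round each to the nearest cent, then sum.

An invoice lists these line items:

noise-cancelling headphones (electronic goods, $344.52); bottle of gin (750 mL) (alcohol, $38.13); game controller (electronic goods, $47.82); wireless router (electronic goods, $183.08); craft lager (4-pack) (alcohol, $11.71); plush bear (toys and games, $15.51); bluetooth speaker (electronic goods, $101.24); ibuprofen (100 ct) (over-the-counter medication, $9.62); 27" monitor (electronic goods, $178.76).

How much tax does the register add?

$40.62

Noise-cancelling headphones $344.52: electronic goods, $300.00 or more → 7% → $24.12
Bottle of gin (750 mL) $38.13: alcohol → 11.25% → $4.29
Game controller $47.82: electronic goods, under $300.00 → 1.75% → $0.84
Wireless router $183.08: electronic goods, under $300.00 → 1.75% → $3.20
Craft lager (4-pack) $11.71: alcohol → 11.25% → $1.32
Plush bear $15.51: toys and games → 8.5% → $1.32
Bluetooth speaker $101.24: electronic goods, under $300.00 → 1.75% → $1.77
Ibuprofen (100 ct) $9.62: over-the-counter medication → 6.5% → $0.63
27" monitor $178.76: electronic goods, under $300.00 → 1.75% → $3.13
Total tax = $24.12 + $4.29 + $0.84 + $3.20 + $1.32 + $1.32 + $1.77 + $0.63 + $3.13 = $40.62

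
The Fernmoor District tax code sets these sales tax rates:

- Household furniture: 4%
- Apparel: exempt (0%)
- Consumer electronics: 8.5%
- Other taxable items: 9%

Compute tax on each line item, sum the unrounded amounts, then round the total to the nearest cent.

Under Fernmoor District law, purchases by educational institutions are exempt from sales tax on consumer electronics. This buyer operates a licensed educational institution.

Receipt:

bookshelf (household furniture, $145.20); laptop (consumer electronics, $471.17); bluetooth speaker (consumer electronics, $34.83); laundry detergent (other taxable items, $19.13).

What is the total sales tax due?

Bookshelf $145.20: household furniture → 4% → $5.808
Laptop $471.17: consumer electronics, buyer-exempt → 0% → $0.00
Bluetooth speaker $34.83: consumer electronics, buyer-exempt → 0% → $0.00
Laundry detergent $19.13: other taxable items → 9% → $1.7217
Unrounded tax sum = $7.5297 → $7.53

$7.53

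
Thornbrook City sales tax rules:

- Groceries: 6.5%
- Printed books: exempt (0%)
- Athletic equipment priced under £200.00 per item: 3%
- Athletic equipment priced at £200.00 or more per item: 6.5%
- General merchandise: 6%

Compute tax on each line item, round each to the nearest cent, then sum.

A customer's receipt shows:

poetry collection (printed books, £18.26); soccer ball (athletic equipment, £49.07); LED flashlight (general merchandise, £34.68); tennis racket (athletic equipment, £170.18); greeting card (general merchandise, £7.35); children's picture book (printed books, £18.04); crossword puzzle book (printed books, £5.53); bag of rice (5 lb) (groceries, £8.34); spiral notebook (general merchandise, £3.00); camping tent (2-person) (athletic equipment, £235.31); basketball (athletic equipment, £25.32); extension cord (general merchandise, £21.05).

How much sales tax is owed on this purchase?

£27.14

Poetry collection £18.26: printed books → 0% → £0.00
Soccer ball £49.07: athletic equipment, under £200.00 → 3% → £1.47
LED flashlight £34.68: general merchandise → 6% → £2.08
Tennis racket £170.18: athletic equipment, under £200.00 → 3% → £5.11
Greeting card £7.35: general merchandise → 6% → £0.44
Children's picture book £18.04: printed books → 0% → £0.00
Crossword puzzle book £5.53: printed books → 0% → £0.00
Bag of rice (5 lb) £8.34: groceries → 6.5% → £0.54
Spiral notebook £3.00: general merchandise → 6% → £0.18
Camping tent (2-person) £235.31: athletic equipment, £200.00 or more → 6.5% → £15.30
Basketball £25.32: athletic equipment, under £200.00 → 3% → £0.76
Extension cord £21.05: general merchandise → 6% → £1.26
Total tax = £1.47 + £2.08 + £5.11 + £0.44 + £0.54 + £0.18 + £15.30 + £0.76 + £1.26 = £27.14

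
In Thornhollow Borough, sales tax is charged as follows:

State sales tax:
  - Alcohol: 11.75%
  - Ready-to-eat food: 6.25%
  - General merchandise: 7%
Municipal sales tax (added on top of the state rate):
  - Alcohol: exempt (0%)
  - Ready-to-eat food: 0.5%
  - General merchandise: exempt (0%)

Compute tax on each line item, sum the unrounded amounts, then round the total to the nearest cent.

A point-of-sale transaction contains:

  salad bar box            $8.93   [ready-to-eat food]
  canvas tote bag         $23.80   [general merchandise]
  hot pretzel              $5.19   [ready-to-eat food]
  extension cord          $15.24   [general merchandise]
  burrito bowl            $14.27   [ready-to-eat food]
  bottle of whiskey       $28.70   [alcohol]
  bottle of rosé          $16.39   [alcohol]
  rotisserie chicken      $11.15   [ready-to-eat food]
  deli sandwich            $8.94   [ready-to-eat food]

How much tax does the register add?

Salad bar box $8.93: ready-to-eat food → 6.25% + 0.5% municipal = 6.75% → $0.602775
Canvas tote bag $23.80: general merchandise → 7% + 0% municipal = 7% → $1.666
Hot pretzel $5.19: ready-to-eat food → 6.25% + 0.5% municipal = 6.75% → $0.350325
Extension cord $15.24: general merchandise → 7% + 0% municipal = 7% → $1.0668
Burrito bowl $14.27: ready-to-eat food → 6.25% + 0.5% municipal = 6.75% → $0.963225
Bottle of whiskey $28.70: alcohol → 11.75% + 0% municipal = 11.75% → $3.37225
Bottle of rosé $16.39: alcohol → 11.75% + 0% municipal = 11.75% → $1.925825
Rotisserie chicken $11.15: ready-to-eat food → 6.25% + 0.5% municipal = 6.75% → $0.752625
Deli sandwich $8.94: ready-to-eat food → 6.25% + 0.5% municipal = 6.75% → $0.60345
Unrounded tax sum = $11.303275 → $11.30

$11.30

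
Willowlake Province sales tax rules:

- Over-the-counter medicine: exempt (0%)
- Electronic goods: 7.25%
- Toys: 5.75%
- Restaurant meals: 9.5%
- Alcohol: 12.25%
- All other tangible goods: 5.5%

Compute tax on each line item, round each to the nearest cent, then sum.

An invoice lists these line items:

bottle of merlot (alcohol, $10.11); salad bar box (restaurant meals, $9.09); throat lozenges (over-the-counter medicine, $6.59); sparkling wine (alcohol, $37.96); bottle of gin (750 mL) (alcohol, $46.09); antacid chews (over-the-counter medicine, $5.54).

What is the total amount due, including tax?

$127.78

Bottle of merlot $10.11: alcohol → 12.25% → $1.24
Salad bar box $9.09: restaurant meals → 9.5% → $0.86
Throat lozenges $6.59: over-the-counter medicine → 0% → $0.00
Sparkling wine $37.96: alcohol → 12.25% → $4.65
Bottle of gin (750 mL) $46.09: alcohol → 12.25% → $5.65
Antacid chews $5.54: over-the-counter medicine → 0% → $0.00
Subtotal = $115.38; tax = $12.40; total due = $127.78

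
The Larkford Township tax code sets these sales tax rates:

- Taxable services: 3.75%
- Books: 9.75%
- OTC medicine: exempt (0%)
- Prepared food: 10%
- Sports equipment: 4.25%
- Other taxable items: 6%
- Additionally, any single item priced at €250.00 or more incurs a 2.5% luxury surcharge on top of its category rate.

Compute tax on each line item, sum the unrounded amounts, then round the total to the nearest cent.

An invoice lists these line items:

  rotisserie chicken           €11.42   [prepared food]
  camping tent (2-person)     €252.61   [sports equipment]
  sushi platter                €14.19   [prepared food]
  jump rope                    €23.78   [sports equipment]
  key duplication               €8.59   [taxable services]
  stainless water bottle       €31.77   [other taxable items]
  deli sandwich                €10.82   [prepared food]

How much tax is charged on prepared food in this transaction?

€3.64

Rotisserie chicken €11.42: prepared food → 10% → €1.142
Sushi platter €14.19: prepared food → 10% → €1.419
Deli sandwich €10.82: prepared food → 10% → €1.082
Tax on prepared food: unrounded sum = €3.643 → €3.64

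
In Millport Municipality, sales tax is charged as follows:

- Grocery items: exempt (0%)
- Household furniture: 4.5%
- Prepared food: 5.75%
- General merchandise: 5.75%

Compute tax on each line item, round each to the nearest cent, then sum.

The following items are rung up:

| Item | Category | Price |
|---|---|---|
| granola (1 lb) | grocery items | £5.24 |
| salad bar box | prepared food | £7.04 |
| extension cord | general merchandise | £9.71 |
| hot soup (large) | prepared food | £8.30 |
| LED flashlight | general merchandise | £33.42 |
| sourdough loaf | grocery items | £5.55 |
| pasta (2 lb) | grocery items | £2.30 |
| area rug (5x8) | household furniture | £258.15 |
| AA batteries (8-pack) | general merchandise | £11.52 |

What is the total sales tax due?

£15.64

Granola (1 lb) £5.24: grocery items → 0% → £0.00
Salad bar box £7.04: prepared food → 5.75% → £0.40
Extension cord £9.71: general merchandise → 5.75% → £0.56
Hot soup (large) £8.30: prepared food → 5.75% → £0.48
LED flashlight £33.42: general merchandise → 5.75% → £1.92
Sourdough loaf £5.55: grocery items → 0% → £0.00
Pasta (2 lb) £2.30: grocery items → 0% → £0.00
Area rug (5x8) £258.15: household furniture → 4.5% → £11.62
AA batteries (8-pack) £11.52: general merchandise → 5.75% → £0.66
Total tax = £0.40 + £0.56 + £0.48 + £1.92 + £11.62 + £0.66 = £15.64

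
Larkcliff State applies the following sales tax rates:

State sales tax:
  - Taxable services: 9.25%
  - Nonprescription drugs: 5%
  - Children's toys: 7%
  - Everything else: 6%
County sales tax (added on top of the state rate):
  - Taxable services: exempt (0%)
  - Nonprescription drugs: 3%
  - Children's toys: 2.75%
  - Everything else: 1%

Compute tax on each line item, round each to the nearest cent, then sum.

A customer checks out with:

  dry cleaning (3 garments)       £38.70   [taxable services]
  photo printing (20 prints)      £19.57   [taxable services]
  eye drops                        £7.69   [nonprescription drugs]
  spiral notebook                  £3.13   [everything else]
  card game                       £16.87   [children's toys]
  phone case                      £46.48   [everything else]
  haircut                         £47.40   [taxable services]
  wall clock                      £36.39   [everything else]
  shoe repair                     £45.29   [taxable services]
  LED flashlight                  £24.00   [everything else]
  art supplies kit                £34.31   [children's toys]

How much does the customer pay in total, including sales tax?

Dry cleaning (3 garments) £38.70: taxable services → 9.25% + 0% county = 9.25% → £3.58
Photo printing (20 prints) £19.57: taxable services → 9.25% + 0% county = 9.25% → £1.81
Eye drops £7.69: nonprescription drugs → 5% + 3% county = 8% → £0.62
Spiral notebook £3.13: everything else → 6% + 1% county = 7% → £0.22
Card game £16.87: children's toys → 7% + 2.75% county = 9.75% → £1.64
Phone case £46.48: everything else → 6% + 1% county = 7% → £3.25
Haircut £47.40: taxable services → 9.25% + 0% county = 9.25% → £4.38
Wall clock £36.39: everything else → 6% + 1% county = 7% → £2.55
Shoe repair £45.29: taxable services → 9.25% + 0% county = 9.25% → £4.19
LED flashlight £24.00: everything else → 6% + 1% county = 7% → £1.68
Art supplies kit £34.31: children's toys → 7% + 2.75% county = 9.75% → £3.35
Subtotal = £319.83; tax = £27.27; total due = £347.10

£347.10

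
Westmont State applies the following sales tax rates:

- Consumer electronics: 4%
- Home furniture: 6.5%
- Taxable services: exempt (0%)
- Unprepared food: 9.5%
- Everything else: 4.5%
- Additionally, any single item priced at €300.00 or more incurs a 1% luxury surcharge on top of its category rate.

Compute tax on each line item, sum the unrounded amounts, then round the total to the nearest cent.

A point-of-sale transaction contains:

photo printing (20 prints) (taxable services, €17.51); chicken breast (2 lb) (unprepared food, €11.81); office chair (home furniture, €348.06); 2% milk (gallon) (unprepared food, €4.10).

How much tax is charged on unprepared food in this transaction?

Chicken breast (2 lb) €11.81: unprepared food → 9.5% → €1.12195
2% milk (gallon) €4.10: unprepared food → 9.5% → €0.3895
Tax on unprepared food: unrounded sum = €1.51145 → €1.51

€1.51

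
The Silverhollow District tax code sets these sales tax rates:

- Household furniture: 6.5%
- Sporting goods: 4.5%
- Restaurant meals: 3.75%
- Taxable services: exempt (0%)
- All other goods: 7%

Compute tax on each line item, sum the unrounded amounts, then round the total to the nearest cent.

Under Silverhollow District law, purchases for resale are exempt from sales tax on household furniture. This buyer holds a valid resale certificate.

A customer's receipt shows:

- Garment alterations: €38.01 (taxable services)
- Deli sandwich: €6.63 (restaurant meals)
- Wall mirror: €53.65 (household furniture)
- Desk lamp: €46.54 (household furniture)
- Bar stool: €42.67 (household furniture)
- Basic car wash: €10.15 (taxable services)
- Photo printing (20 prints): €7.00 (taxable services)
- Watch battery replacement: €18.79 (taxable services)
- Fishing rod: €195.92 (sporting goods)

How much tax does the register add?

€9.07

Garment alterations €38.01: taxable services → 0% → €0.00
Deli sandwich €6.63: restaurant meals → 3.75% → €0.248625
Wall mirror €53.65: household furniture, buyer-exempt → 0% → €0.00
Desk lamp €46.54: household furniture, buyer-exempt → 0% → €0.00
Bar stool €42.67: household furniture, buyer-exempt → 0% → €0.00
Basic car wash €10.15: taxable services → 0% → €0.00
Photo printing (20 prints) €7.00: taxable services → 0% → €0.00
Watch battery replacement €18.79: taxable services → 0% → €0.00
Fishing rod €195.92: sporting goods → 4.5% → €8.8164
Unrounded tax sum = €9.065025 → €9.07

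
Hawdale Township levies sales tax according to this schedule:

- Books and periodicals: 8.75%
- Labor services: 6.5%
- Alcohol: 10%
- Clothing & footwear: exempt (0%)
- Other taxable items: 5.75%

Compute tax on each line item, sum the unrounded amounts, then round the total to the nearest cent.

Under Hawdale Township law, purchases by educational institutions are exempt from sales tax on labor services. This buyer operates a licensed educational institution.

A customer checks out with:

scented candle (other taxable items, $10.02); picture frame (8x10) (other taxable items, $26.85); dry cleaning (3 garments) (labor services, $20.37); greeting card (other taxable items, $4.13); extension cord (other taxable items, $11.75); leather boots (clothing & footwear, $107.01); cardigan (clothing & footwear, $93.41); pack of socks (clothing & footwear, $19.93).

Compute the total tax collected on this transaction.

Scented candle $10.02: other taxable items → 5.75% → $0.57615
Picture frame (8x10) $26.85: other taxable items → 5.75% → $1.543875
Dry cleaning (3 garments) $20.37: labor services, buyer-exempt → 0% → $0.00
Greeting card $4.13: other taxable items → 5.75% → $0.237475
Extension cord $11.75: other taxable items → 5.75% → $0.675625
Leather boots $107.01: clothing & footwear → 0% → $0.00
Cardigan $93.41: clothing & footwear → 0% → $0.00
Pack of socks $19.93: clothing & footwear → 0% → $0.00
Unrounded tax sum = $3.033125 → $3.03

$3.03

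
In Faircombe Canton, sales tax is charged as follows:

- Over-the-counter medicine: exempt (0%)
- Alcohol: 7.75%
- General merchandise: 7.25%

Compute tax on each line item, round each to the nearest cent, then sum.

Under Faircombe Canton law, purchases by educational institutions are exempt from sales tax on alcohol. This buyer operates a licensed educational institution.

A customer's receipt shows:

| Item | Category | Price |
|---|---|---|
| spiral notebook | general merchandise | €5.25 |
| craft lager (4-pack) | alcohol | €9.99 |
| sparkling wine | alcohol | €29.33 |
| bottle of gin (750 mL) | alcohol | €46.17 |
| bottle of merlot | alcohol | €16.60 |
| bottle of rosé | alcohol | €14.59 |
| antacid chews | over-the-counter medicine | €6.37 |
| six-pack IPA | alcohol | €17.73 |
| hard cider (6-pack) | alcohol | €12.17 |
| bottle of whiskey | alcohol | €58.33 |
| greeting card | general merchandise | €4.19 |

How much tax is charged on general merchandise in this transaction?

€0.68

Spiral notebook €5.25: general merchandise → 7.25% → €0.38
Greeting card €4.19: general merchandise → 7.25% → €0.30
Tax on general merchandise = €0.38 + €0.30 = €0.68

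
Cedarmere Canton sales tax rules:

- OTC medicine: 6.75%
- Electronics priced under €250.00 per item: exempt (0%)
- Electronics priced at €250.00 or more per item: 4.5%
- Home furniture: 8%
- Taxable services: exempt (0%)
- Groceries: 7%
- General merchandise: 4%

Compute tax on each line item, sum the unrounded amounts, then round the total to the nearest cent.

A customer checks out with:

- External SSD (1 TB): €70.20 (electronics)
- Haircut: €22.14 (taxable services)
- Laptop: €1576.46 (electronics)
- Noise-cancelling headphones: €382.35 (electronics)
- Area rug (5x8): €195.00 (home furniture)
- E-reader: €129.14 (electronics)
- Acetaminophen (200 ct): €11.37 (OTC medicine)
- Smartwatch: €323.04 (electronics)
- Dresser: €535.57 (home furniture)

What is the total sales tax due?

External SSD (1 TB) €70.20: electronics, under €250.00 → 0% → €0.00
Haircut €22.14: taxable services → 0% → €0.00
Laptop €1576.46: electronics, €250.00 or more → 4.5% → €70.9407
Noise-cancelling headphones €382.35: electronics, €250.00 or more → 4.5% → €17.20575
Area rug (5x8) €195.00: home furniture → 8% → €15.60
E-reader €129.14: electronics, under €250.00 → 0% → €0.00
Acetaminophen (200 ct) €11.37: OTC medicine → 6.75% → €0.767475
Smartwatch €323.04: electronics, €250.00 or more → 4.5% → €14.5368
Dresser €535.57: home furniture → 8% → €42.8456
Unrounded tax sum = €161.896325 → €161.90

€161.90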